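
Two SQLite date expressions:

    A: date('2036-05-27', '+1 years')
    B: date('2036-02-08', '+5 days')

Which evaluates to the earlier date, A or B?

B

A = 2037-05-27.
B = 2036-02-13.
B is earlier.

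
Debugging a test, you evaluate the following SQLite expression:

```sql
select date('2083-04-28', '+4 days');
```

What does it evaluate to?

April 2083 has 30 days; 2 remain after the 28th, so 3 days reach 2083-05-01.
Advancing 1 more day within May lands on 2083-05-02.

2083-05-02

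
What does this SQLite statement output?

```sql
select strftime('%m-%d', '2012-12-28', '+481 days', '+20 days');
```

05-13

First apply '+481 days', '+20 days': 2012-12-28 → 2014-05-13.
`%m-%d` extracts the month-day: 05-13.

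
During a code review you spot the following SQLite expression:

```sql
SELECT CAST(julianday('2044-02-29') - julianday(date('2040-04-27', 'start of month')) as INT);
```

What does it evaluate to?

1429

`start of month` rewinds 2040-04-27 to 2040-04-01.
29 days remain in April 2040 after the 1st (30 − 1).
Full months from May 2040 through January 2044 contribute their day counts.
Then 29 days into February 2044.
Total: 29 + 31 + 30 + 31 + 31 + 30 + 31 + 30 + 31 + 31 + 28 + 31 + 30 + 31 + 30 + 31 + 31 + 30 + 31 + 30 + 31 + 31 + 28 + 31 + 30 + 31 + 30 + 31 + 31 + 30 + 31 + 30 + 31 + 31 + 28 + 31 + 30 + 31 + 30 + 31 + 31 + 30 + 31 + 30 + 31 + 31 + 29 = 1429.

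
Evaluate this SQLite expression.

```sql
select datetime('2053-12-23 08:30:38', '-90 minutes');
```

2053-12-23 07:00:38

90 minutes = 1h 30m; -90 minutes from 2053-12-23 08:30:38 is 2053-12-23 07:00:38.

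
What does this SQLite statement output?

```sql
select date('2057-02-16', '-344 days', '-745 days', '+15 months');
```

2055-05-23

Applying '-344 days' to 2057-02-16: counting 344 days back gives 2056-03-09.
Applying '-745 days' to 2056-03-09: counting 745 days back gives 2054-02-23.
Adding +15 months to 2054-02-23 gives 2055-05-23.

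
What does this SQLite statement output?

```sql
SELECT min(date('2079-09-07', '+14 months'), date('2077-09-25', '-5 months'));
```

date('2079-09-07', '+14 months') → 2080-11-07.
date('2077-09-25', '-5 months') → 2077-04-25.
Earlier of the two is 2077-04-25.

2077-04-25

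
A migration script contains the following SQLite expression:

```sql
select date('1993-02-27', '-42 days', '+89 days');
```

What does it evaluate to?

1993-04-15

Applying '-42 days' to 1993-02-27: counting 42 days back gives 1993-01-16.
Applying '+89 days' to 1993-01-16: counting 89 days forward gives 1993-04-15.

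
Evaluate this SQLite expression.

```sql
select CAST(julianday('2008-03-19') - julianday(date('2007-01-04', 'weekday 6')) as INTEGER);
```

`weekday 6` advances to the next Saturday; 2007-01-04 is a Thursday, so it moves forward to 2007-01-06.
25 days remain in January 2007 after the 6th (31 − 6).
Full months from February 2007 through February 2008 contribute their day counts.
Then 19 days into March 2008.
Total: 25 + 28 + 31 + 30 + 31 + 30 + 31 + 31 + 30 + 31 + 30 + 31 + 31 + 29 + 19 = 438.

438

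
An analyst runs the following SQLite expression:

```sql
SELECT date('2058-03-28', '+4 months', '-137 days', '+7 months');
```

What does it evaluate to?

2058-10-13

Adding +4 months to 2058-03-28 gives 2058-07-28.
Applying '-137 days' to 2058-07-28: counting 137 days back gives 2058-03-13.
Adding +7 months to 2058-03-13 gives 2058-10-13.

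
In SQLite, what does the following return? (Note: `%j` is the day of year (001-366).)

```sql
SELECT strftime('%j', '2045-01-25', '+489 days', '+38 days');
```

187

First apply '+489 days', '+38 days': 2045-01-25 → 2046-07-06.
Day-of-year for 2046-07-06: days since 2046-01-01 inclusive = 187, zero-padded to 187.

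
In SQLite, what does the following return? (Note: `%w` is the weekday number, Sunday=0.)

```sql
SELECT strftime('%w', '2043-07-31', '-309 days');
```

First apply '-309 days': 2043-07-31 → 2042-09-25.
2042-09-25 is a Thursday; with Sunday=0 that is 4.

4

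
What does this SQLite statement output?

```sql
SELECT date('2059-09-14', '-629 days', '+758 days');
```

Applying '-629 days' to 2059-09-14: counting 629 days back gives 2057-12-24.
Applying '+758 days' to 2057-12-24: counting 758 days forward gives 2060-01-21.

2060-01-21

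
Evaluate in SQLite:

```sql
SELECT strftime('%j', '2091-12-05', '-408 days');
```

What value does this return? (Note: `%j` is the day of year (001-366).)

First apply '-408 days': 2091-12-05 → 2090-10-23.
Day-of-year for 2090-10-23: days since 2090-01-01 inclusive = 296, zero-padded to 296.

296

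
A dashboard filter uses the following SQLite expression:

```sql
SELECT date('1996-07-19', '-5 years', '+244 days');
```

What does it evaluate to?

1992-03-19

Adding -5 years to 1996-07-19 gives 1991-07-19.
Applying '+244 days' to 1991-07-19: counting 244 days forward gives 1992-03-19.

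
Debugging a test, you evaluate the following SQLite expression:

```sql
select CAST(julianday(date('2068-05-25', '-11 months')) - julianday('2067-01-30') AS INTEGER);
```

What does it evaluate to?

146

Adding -11 months to 2068-05-25 gives 2067-06-25.
1 day remains in January 2067 after the 30th (31 − 30).
February 2067: 28 days.
March 2067: 31 days.
April 2067: 30 days.
May 2067: 31 days.
Then 25 days into June 2067.
Total: 1 + 28 + 31 + 30 + 31 + 25 = 146.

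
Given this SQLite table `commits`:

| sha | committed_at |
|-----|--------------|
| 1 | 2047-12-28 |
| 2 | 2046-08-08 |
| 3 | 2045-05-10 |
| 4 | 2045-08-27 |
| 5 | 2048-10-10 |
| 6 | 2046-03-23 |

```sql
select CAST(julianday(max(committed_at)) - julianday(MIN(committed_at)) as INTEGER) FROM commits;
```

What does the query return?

MIN = 2045-05-10, MAX = 2048-10-10.
21 days remain in May 2045 after the 10th (31 − 10).
Full months from June 2045 through September 2048 contribute their day counts.
Then 10 days into October 2048.
Total: 21 + 30 + 31 + 31 + 30 + 31 + 30 + 31 + 31 + 28 + 31 + 30 + 31 + 30 + 31 + 31 + 30 + 31 + 30 + 31 + 31 + 28 + 31 + 30 + 31 + 30 + 31 + 31 + 30 + 31 + 30 + 31 + 31 + 29 + 31 + 30 + 31 + 30 + 31 + 31 + 30 + 10 = 1249.

1249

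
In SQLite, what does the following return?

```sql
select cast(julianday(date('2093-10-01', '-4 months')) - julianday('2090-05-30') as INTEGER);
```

Adding -4 months to 2093-10-01 gives 2093-06-01.
1 day remains in May 2090 after the 30th (31 − 30).
Full months from June 2090 through May 2093 contribute their day counts.
Then 1 day into June 2093.
Total: 1 + 30 + 31 + 31 + 30 + 31 + 30 + 31 + 31 + 28 + 31 + 30 + 31 + 30 + 31 + 31 + 30 + 31 + 30 + 31 + 31 + 29 + 31 + 30 + 31 + 30 + 31 + 31 + 30 + 31 + 30 + 31 + 31 + 28 + 31 + 30 + 31 + 1 = 1098.

1098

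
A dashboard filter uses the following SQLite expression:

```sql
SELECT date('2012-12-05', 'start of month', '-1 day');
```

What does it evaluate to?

2012-11-30

`start of month` rewinds 2012-12-05 to 2012-12-01.
Going back 1 day from 2012-12-01 reaches 2012-11-30 (last day of November, 30 days).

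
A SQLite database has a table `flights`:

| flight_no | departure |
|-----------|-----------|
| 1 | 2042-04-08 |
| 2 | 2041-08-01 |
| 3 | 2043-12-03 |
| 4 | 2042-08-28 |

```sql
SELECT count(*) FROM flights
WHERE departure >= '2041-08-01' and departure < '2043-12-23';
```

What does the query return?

4

Rows in [2041-08-01, 2043-12-23): 2042-04-08, 2041-08-01, 2043-12-03, 2042-08-28 → 4 rows.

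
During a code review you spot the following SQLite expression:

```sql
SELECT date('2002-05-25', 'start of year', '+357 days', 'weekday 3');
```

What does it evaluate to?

`start of year` rewinds 2002-05-25 to 2002-01-01.
Applying '+357 days' to 2002-01-01: counting 357 days forward gives 2002-12-24.
`weekday 3` advances to the next Wednesday; 2002-12-24 is a Tuesday, so it moves forward to 2002-12-25.

2002-12-25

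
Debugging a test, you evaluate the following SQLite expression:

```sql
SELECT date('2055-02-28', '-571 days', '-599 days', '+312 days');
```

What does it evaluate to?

2052-10-23

Applying '-571 days' to 2055-02-28: counting 571 days back gives 2053-08-06.
Applying '-599 days' to 2053-08-06: counting 599 days back gives 2051-12-16.
Applying '+312 days' to 2051-12-16: counting 312 days forward gives 2052-10-23.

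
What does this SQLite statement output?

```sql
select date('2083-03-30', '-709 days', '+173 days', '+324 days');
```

Applying '-709 days' to 2083-03-30: counting 709 days back gives 2081-04-20.
Applying '+173 days' to 2081-04-20: counting 173 days forward gives 2081-10-10.
Applying '+324 days' to 2081-10-10: counting 324 days forward gives 2082-08-30.

2082-08-30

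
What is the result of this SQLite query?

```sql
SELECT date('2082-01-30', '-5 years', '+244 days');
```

Adding -5 years to 2082-01-30 gives 2077-01-30.
Applying '+244 days' to 2077-01-30: counting 244 days forward gives 2077-10-01.

2077-10-01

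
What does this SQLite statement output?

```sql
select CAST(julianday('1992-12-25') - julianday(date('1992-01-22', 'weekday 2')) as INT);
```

332

`weekday 2` advances to the next Tuesday; 1992-01-22 is a Wednesday, so it moves forward to 1992-01-28.
3 days remain in January 1992 after the 28th (31 − 28).
Full months from February 1992 through November 1992 contribute their day counts.
Then 25 days into December 1992.
Total: 3 + 29 + 31 + 30 + 31 + 30 + 31 + 31 + 30 + 31 + 30 + 25 = 332.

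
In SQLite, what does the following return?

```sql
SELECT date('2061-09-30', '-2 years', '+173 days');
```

Adding -2 years to 2061-09-30 gives 2059-09-30.
Applying '+173 days' to 2059-09-30: counting 173 days forward gives 2060-03-21.

2060-03-21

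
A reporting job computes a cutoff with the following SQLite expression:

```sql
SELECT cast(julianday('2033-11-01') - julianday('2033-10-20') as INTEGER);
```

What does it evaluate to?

11 days remain in October 2033 after the 20th (31 − 20).
Then 1 day into November 2033.
Total: 11 + 1 = 12.

12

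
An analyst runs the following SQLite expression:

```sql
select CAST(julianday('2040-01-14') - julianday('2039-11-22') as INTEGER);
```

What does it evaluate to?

53

8 days remain in November 2039 after the 22nd (30 − 22).
December 2039: 31 days.
Then 14 days into January 2040.
Total: 8 + 31 + 14 = 53.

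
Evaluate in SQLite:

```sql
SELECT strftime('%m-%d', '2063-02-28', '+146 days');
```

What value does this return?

07-24

First apply '+146 days': 2063-02-28 → 2063-07-24.
`%m-%d` extracts the month-day: 07-24.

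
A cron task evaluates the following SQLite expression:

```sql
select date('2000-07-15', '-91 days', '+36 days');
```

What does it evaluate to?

2000-05-21

Applying '-91 days' to 2000-07-15: counting 91 days back gives 2000-04-15.
April 2000 has 30 days; 15 remain after the 15th, so 16 days reach 2000-05-01.
Advancing 20 more days within May lands on 2000-05-21.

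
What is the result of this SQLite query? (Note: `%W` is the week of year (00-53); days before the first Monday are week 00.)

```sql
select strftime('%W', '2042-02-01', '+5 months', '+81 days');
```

37

First apply '+5 months', '+81 days': 2042-02-01 → 2042-09-20.
2042-09-20 is a Saturday. SQLite's %W counts Mondays since the year started; the result is 37.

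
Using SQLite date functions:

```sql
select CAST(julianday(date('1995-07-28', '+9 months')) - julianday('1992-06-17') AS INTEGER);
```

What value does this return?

1411

Adding +9 months to 1995-07-28 gives 1996-04-28.
13 days remain in June 1992 after the 17th (30 − 17).
Full months from July 1992 through March 1996 contribute their day counts.
Then 28 days into April 1996.
Total: 13 + 31 + 31 + 30 + 31 + 30 + 31 + 31 + 28 + 31 + 30 + 31 + 30 + 31 + 31 + 30 + 31 + 30 + 31 + 31 + 28 + 31 + 30 + 31 + 30 + 31 + 31 + 30 + 31 + 30 + 31 + 31 + 28 + 31 + 30 + 31 + 30 + 31 + 31 + 30 + 31 + 30 + 31 + 31 + 29 + 31 + 28 = 1411.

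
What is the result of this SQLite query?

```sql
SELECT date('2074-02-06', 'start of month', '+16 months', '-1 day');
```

2075-05-31

`start of month` rewinds 2074-02-06 to 2074-02-01.
Adding +16 months to 2074-02-01 gives 2075-06-01.
Going back 1 day from 2075-06-01 reaches 2075-05-31 (last day of May, 31 days).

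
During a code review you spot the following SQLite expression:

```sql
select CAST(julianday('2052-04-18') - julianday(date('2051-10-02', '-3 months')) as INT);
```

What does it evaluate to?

Adding -3 months to 2051-10-02 gives 2051-07-02.
29 days remain in July 2051 after the 2nd (31 − 2).
Full months from August 2051 through March 2052 contribute their day counts.
Then 18 days into April 2052.
Total: 29 + 31 + 30 + 31 + 30 + 31 + 31 + 29 + 31 + 18 = 291.

291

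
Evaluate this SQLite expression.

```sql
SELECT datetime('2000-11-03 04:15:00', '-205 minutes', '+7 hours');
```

2000-11-03 07:50:00

205 minutes = 3h 25m; -205 minutes from 2000-11-03 04:15:00 is 2000-11-03 00:50:00.
+7 hours from 2000-11-03 00:50:00 is 2000-11-03 07:50:00.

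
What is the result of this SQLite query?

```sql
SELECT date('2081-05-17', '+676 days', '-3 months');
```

2082-12-24

Applying '+676 days' to 2081-05-17: counting 676 days forward gives 2083-03-24.
Adding -3 months to 2083-03-24 gives 2082-12-24.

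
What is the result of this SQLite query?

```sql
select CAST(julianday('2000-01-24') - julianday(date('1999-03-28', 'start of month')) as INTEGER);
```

`start of month` rewinds 1999-03-28 to 1999-03-01.
30 days remain in March 1999 after the 1st (31 − 1).
Full months from April 1999 through December 1999 contribute their day counts.
Then 24 days into January 2000.
Total: 30 + 30 + 31 + 30 + 31 + 31 + 30 + 31 + 30 + 31 + 24 = 329.

329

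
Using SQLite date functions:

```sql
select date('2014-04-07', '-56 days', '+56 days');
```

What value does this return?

Applying '-56 days' to 2014-04-07: counting 56 days back gives 2014-02-10.
Applying '+56 days' to 2014-02-10: counting 56 days forward gives 2014-04-07.

2014-04-07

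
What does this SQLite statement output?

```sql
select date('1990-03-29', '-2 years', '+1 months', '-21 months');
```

1986-07-29

Adding -2 years to 1990-03-29 gives 1988-03-29.
Adding +1 month to 1988-03-29 gives 1988-04-29.
Adding -21 months to 1988-04-29 gives 1986-07-29.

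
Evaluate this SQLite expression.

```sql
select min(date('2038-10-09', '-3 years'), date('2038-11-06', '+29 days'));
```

date('2038-10-09', '-3 years') → 2035-10-09.
date('2038-11-06', '+29 days') → 2038-12-05.
Earlier of the two is 2035-10-09.

2035-10-09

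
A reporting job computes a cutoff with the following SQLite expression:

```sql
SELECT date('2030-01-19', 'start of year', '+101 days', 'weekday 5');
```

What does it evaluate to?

2030-04-12

`start of year` rewinds 2030-01-19 to 2030-01-01.
Applying '+101 days' to 2030-01-01: counting 101 days forward gives 2030-04-12.
`weekday 5` advances to the next Friday; 2030-04-12 is already a Friday, so it stays at 2030-04-12.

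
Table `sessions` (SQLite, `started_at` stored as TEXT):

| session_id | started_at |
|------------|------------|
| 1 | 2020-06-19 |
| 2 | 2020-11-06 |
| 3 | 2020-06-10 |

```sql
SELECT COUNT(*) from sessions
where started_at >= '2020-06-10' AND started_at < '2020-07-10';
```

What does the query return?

Rows in [2020-06-10, 2020-07-10): 2020-06-19, 2020-06-10 → 2 rows.

2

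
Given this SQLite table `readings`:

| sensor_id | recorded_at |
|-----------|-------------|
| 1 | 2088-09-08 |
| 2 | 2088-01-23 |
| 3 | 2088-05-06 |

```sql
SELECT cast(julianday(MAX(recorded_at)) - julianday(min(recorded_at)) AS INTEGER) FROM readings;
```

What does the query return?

229

MIN = 2088-01-23, MAX = 2088-09-08.
8 days remain in January 2088 after the 23rd (31 − 23).
Full months from February 2088 through August 2088 contribute their day counts.
Then 8 days into September 2088.
Total: 8 + 29 + 31 + 30 + 31 + 30 + 31 + 31 + 8 = 229.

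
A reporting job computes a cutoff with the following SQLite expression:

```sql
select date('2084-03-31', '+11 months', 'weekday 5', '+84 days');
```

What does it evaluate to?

2085-06-01

Adding +11 months to 2084-03-31 targets 2085-02-31. February 2085 has only 28 days, so SQLite normalizes the 3-day overflow forward to 2085-03-03.
`weekday 5` advances to the next Friday; 2085-03-03 is a Saturday, so it moves forward to 2085-03-09.
Applying '+84 days' to 2085-03-09: counting 84 days forward gives 2085-06-01.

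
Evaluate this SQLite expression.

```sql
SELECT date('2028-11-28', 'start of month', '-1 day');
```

`start of month` rewinds 2028-11-28 to 2028-11-01.
Going back 1 day from 2028-11-01 reaches 2028-10-31 (last day of October, 31 days).

2028-10-31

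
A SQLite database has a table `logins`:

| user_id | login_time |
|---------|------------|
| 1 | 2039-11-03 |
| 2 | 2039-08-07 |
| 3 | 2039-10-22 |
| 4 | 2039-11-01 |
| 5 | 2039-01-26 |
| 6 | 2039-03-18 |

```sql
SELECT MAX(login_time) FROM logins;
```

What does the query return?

2039-11-03

MAX over {2039-01-26, 2039-03-18, 2039-08-07, 2039-10-22, 2039-11-01, 2039-11-03}.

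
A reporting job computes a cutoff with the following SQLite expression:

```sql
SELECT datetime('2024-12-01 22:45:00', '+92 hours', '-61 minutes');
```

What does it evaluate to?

2024-12-05 17:44:00

+92 hours from 2024-12-01 22:45:00 is 2024-12-05 18:45:00 (crosses midnight).
61 minutes = 1h 1m; -61 minutes from 2024-12-05 18:45:00 is 2024-12-05 17:44:00.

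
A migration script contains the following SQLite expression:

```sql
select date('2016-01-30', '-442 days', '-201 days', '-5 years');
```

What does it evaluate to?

Applying '-442 days' to 2016-01-30: counting 442 days back gives 2014-11-14.
Applying '-201 days' to 2014-11-14: counting 201 days back gives 2014-04-27.
Adding -5 years to 2014-04-27 gives 2009-04-27.

2009-04-27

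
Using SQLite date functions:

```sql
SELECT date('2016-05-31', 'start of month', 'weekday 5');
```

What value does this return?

`start of month` rewinds 2016-05-31 to 2016-05-01.
`weekday 5` advances to the next Friday; 2016-05-01 is a Sunday, so it moves forward to 2016-05-06.

2016-05-06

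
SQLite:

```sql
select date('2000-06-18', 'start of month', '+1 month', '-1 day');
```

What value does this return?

2000-06-30

`start of month` rewinds 2000-06-18 to 2000-06-01.
Adding +1 month to 2000-06-01 gives 2000-07-01.
Going back 1 day from 2000-07-01 reaches 2000-06-30 (last day of June, 30 days).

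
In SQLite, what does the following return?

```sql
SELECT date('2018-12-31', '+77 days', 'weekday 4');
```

2019-03-21

Applying '+77 days' to 2018-12-31: counting 77 days forward gives 2019-03-18.
`weekday 4` advances to the next Thursday; 2019-03-18 is a Monday, so it moves forward to 2019-03-21.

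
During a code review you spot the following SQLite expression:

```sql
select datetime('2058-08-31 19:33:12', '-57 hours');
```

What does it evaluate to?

-57 hours from 2058-08-31 19:33:12 is 2058-08-29 10:33:12 (crosses midnight).

2058-08-29 10:33:12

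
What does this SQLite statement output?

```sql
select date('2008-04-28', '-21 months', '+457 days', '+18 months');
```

Adding -21 months to 2008-04-28 gives 2006-07-28.
Applying '+457 days' to 2006-07-28: counting 457 days forward gives 2007-10-28.
Adding +18 months to 2007-10-28 gives 2009-04-28.

2009-04-28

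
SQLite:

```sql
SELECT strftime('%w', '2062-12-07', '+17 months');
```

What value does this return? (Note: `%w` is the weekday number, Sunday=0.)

First apply '+17 months': 2062-12-07 → 2064-05-07.
2064-05-07 is a Wednesday; with Sunday=0 that is 3.

3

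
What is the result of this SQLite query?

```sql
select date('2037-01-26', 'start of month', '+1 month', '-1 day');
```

2037-01-31

`start of month` rewinds 2037-01-26 to 2037-01-01.
Adding +1 month to 2037-01-01 gives 2037-02-01.
Going back 1 day from 2037-02-01 reaches 2037-01-31 (last day of January, 31 days).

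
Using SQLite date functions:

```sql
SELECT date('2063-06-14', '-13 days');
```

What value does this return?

Going back 13 days within June lands on 2063-06-01.

2063-06-01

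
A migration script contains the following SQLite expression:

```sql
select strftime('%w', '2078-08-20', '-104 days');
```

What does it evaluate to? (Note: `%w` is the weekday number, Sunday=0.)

First apply '-104 days': 2078-08-20 → 2078-05-08.
2078-05-08 is a Sunday; with Sunday=0 that is 0.

0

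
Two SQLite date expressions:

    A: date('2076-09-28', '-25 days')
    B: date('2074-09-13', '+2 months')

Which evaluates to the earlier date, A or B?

A = 2076-09-03.
B = 2074-11-13.
B is earlier.

B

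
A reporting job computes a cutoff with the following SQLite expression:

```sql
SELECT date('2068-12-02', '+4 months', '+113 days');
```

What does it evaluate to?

Adding +4 months to 2068-12-02 gives 2069-04-02.
Applying '+113 days' to 2069-04-02: counting 113 days forward gives 2069-07-24.

2069-07-24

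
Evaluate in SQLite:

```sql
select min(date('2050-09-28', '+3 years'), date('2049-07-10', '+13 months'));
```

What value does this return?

2050-08-10

date('2050-09-28', '+3 years') → 2053-09-28.
date('2049-07-10', '+13 months') → 2050-08-10.
Earlier of the two is 2050-08-10.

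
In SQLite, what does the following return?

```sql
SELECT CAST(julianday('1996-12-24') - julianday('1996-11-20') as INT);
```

34

10 days remain in November 1996 after the 20th (30 − 20).
Then 24 days into December 1996.
Total: 10 + 24 = 34.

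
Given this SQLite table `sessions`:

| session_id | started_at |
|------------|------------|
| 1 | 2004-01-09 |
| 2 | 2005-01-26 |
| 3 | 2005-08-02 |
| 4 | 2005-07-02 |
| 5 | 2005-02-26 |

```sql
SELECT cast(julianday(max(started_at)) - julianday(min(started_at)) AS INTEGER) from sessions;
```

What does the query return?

MIN = 2004-01-09, MAX = 2005-08-02.
22 days remain in January 2004 after the 9th (31 − 9).
Full months from February 2004 through July 2005 contribute their day counts.
Then 2 days into August 2005.
Total: 22 + 29 + 31 + 30 + 31 + 30 + 31 + 31 + 30 + 31 + 30 + 31 + 31 + 28 + 31 + 30 + 31 + 30 + 31 + 2 = 571.

571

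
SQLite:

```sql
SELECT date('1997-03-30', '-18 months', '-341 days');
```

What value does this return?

1994-10-24

Adding -18 months to 1997-03-30 gives 1995-09-30.
Applying '-341 days' to 1995-09-30: counting 341 days back gives 1994-10-24.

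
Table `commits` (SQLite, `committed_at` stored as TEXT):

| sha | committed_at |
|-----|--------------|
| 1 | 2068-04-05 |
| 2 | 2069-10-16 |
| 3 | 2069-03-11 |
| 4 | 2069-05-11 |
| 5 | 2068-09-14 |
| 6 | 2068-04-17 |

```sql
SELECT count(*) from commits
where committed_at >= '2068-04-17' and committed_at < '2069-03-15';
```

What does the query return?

Rows in [2068-04-17, 2069-03-15): 2069-03-11, 2068-09-14, 2068-04-17 → 3 rows.

3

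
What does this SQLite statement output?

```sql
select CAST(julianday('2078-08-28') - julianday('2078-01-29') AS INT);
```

2 days remain in January 2078 after the 29th (31 − 29).
Full months from February 2078 through July 2078 contribute their day counts.
Then 28 days into August 2078.
Total: 2 + 28 + 31 + 30 + 31 + 30 + 31 + 28 = 211.

211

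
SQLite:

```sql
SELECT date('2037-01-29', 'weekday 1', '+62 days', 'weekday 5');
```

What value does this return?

2037-04-10

`weekday 1` advances to the next Monday; 2037-01-29 is a Thursday, so it moves forward to 2037-02-02.
Applying '+62 days' to 2037-02-02: counting 62 days forward gives 2037-04-05.
`weekday 5` advances to the next Friday; 2037-04-05 is a Sunday, so it moves forward to 2037-04-10.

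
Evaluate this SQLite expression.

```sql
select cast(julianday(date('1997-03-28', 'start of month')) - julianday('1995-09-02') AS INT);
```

546

`start of month` rewinds 1997-03-28 to 1997-03-01.
28 days remain in September 1995 after the 2nd (30 − 2).
Full months from October 1995 through February 1997 contribute their day counts.
Then 1 day into March 1997.
Total: 28 + 31 + 30 + 31 + 31 + 29 + 31 + 30 + 31 + 30 + 31 + 31 + 30 + 31 + 30 + 31 + 31 + 28 + 1 = 546.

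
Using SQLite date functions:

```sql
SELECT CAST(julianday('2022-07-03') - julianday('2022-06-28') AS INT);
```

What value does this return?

2 days remain in June 2022 after the 28th (30 − 28).
Then 3 days into July 2022.
Total: 2 + 3 = 5.

5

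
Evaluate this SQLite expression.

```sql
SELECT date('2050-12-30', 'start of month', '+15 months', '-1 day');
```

2052-02-29

`start of month` rewinds 2050-12-30 to 2050-12-01.
Adding +15 months to 2050-12-01 gives 2052-03-01.
Going back 1 day from 2052-03-01 reaches 2052-02-29 (last day of February, 29 days).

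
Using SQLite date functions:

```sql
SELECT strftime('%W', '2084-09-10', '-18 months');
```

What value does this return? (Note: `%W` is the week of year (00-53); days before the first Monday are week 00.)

10

First apply '-18 months': 2084-09-10 → 2083-03-10.
2083-03-10 is a Wednesday. SQLite's %W counts Mondays since the year started; the result is 10.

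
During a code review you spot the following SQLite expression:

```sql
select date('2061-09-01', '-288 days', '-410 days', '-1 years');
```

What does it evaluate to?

Applying '-288 days' to 2061-09-01: counting 288 days back gives 2060-11-17.
Applying '-410 days' to 2060-11-17: counting 410 days back gives 2059-10-04.
Adding -1 year to 2059-10-04 gives 2058-10-04.

2058-10-04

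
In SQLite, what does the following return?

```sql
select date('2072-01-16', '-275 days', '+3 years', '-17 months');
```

Applying '-275 days' to 2072-01-16: counting 275 days back gives 2071-04-16.
Adding +3 years to 2071-04-16 gives 2074-04-16.
Adding -17 months to 2074-04-16 gives 2072-11-16.

2072-11-16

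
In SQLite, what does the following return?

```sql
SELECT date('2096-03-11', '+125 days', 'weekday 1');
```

2096-07-16

Applying '+125 days' to 2096-03-11: counting 125 days forward gives 2096-07-14.
`weekday 1` advances to the next Monday; 2096-07-14 is a Saturday, so it moves forward to 2096-07-16.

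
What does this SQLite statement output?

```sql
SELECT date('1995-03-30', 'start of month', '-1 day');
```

1995-02-28

`start of month` rewinds 1995-03-30 to 1995-03-01.
Going back 1 day from 1995-03-01 reaches 1995-02-28 (last day of February, 28 days).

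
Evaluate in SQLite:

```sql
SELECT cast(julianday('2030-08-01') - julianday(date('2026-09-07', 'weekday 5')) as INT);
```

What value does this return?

1420

`weekday 5` advances to the next Friday; 2026-09-07 is a Monday, so it moves forward to 2026-09-11.
19 days remain in September 2026 after the 11th (30 − 11).
Full months from October 2026 through July 2030 contribute their day counts.
Then 1 day into August 2030.
Total: 19 + 31 + 30 + 31 + 31 + 28 + 31 + 30 + 31 + 30 + 31 + 31 + 30 + 31 + 30 + 31 + 31 + 29 + 31 + 30 + 31 + 30 + 31 + 31 + 30 + 31 + 30 + 31 + 31 + 28 + 31 + 30 + 31 + 30 + 31 + 31 + 30 + 31 + 30 + 31 + 31 + 28 + 31 + 30 + 31 + 30 + 31 + 1 = 1420.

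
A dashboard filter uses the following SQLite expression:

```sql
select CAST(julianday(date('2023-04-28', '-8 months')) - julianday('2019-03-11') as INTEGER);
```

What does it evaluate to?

1266

Adding -8 months to 2023-04-28 gives 2022-08-28.
20 days remain in March 2019 after the 11th (31 − 11).
Full months from April 2019 through July 2022 contribute their day counts.
Then 28 days into August 2022.
Total: 20 + 30 + 31 + 30 + 31 + 31 + 30 + 31 + 30 + 31 + 31 + 29 + 31 + 30 + 31 + 30 + 31 + 31 + 30 + 31 + 30 + 31 + 31 + 28 + 31 + 30 + 31 + 30 + 31 + 31 + 30 + 31 + 30 + 31 + 31 + 28 + 31 + 30 + 31 + 30 + 31 + 28 = 1266.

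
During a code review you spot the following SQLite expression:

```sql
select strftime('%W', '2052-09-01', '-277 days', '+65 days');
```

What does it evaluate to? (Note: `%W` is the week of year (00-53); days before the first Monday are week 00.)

First apply '-277 days', '+65 days': 2052-09-01 → 2052-02-02.
2052-02-02 is a Friday. SQLite's %W counts Mondays since the year started; the result is 05.

05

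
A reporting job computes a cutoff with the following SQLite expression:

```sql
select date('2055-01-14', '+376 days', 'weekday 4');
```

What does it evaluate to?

Applying '+376 days' to 2055-01-14: counting 376 days forward gives 2056-01-25.
`weekday 4` advances to the next Thursday; 2056-01-25 is a Tuesday, so it moves forward to 2056-01-27.

2056-01-27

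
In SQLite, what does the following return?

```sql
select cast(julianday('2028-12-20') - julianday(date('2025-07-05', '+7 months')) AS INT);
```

Adding +7 months to 2025-07-05 gives 2026-02-05.
23 days remain in February 2026 after the 5th (28 − 5).
Full months from March 2026 through November 2028 contribute their day counts.
Then 20 days into December 2028.
Total: 23 + 31 + 30 + 31 + 30 + 31 + 31 + 30 + 31 + 30 + 31 + 31 + 28 + 31 + 30 + 31 + 30 + 31 + 31 + 30 + 31 + 30 + 31 + 31 + 29 + 31 + 30 + 31 + 30 + 31 + 31 + 30 + 31 + 30 + 20 = 1049.

1049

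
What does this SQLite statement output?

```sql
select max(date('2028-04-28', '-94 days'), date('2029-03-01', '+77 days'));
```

date('2028-04-28', '-94 days') → 2028-01-25.
date('2029-03-01', '+77 days') → 2029-05-17.
Later of the two is 2029-05-17.

2029-05-17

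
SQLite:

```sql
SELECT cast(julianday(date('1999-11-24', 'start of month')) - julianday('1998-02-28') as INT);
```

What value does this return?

611

`start of month` rewinds 1999-11-24 to 1999-11-01.
0 days remain in February 1998 after the 28th (28 − 28).
Full months from March 1998 through October 1999 contribute their day counts.
Then 1 day into November 1999.
Total: 0 + 31 + 30 + 31 + 30 + 31 + 31 + 30 + 31 + 30 + 31 + 31 + 28 + 31 + 30 + 31 + 30 + 31 + 31 + 30 + 31 + 1 = 611.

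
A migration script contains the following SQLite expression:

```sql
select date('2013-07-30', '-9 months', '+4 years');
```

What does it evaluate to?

2016-10-30

Adding -9 months to 2013-07-30 gives 2012-10-30.
Adding +4 years to 2012-10-30 gives 2016-10-30.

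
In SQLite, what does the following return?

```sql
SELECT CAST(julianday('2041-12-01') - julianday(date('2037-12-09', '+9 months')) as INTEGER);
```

1179

Adding +9 months to 2037-12-09 gives 2038-09-09.
21 days remain in September 2038 after the 9th (30 − 9).
Full months from October 2038 through November 2041 contribute their day counts.
Then 1 day into December 2041.
Total: 21 + 31 + 30 + 31 + 31 + 28 + 31 + 30 + 31 + 30 + 31 + 31 + 30 + 31 + 30 + 31 + 31 + 29 + 31 + 30 + 31 + 30 + 31 + 31 + 30 + 31 + 30 + 31 + 31 + 28 + 31 + 30 + 31 + 30 + 31 + 31 + 30 + 31 + 30 + 1 = 1179.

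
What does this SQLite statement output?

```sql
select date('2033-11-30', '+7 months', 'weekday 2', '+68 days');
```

2034-09-10

Adding +7 months to 2033-11-30 gives 2034-06-30.
`weekday 2` advances to the next Tuesday; 2034-06-30 is a Friday, so it moves forward to 2034-07-04.
Applying '+68 days' to 2034-07-04: counting 68 days forward gives 2034-09-10.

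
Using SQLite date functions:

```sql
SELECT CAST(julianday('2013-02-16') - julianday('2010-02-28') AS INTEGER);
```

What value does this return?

0 days remain in February 2010 after the 28th (28 − 28).
Full months from March 2010 through January 2013 contribute their day counts.
Then 16 days into February 2013.
Total: 0 + 31 + 30 + 31 + 30 + 31 + 31 + 30 + 31 + 30 + 31 + 31 + 28 + 31 + 30 + 31 + 30 + 31 + 31 + 30 + 31 + 30 + 31 + 31 + 29 + 31 + 30 + 31 + 30 + 31 + 31 + 30 + 31 + 30 + 31 + 31 + 16 = 1084.

1084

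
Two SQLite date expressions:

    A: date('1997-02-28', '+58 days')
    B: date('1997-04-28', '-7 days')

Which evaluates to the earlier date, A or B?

B

A = 1997-04-27.
B = 1997-04-21.
B is earlier.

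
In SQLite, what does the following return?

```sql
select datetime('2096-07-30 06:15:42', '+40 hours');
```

2096-07-31 22:15:42

+40 hours from 2096-07-30 06:15:42 is 2096-07-31 22:15:42 (crosses midnight).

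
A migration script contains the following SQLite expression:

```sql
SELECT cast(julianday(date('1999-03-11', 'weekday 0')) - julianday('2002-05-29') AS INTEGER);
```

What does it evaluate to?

`weekday 0` advances to the next Sunday; 1999-03-11 is a Thursday, so it moves forward to 1999-03-14.
17 days remain in March 1999 after the 14th (31 − 14).
Full months from April 1999 through April 2002 contribute their day counts.
Then 29 days into May 2002.
Total: 17 + 30 + 31 + 30 + 31 + 31 + 30 + 31 + 30 + 31 + 31 + 29 + 31 + 30 + 31 + 30 + 31 + 31 + 30 + 31 + 30 + 31 + 31 + 28 + 31 + 30 + 31 + 30 + 31 + 31 + 30 + 31 + 30 + 31 + 31 + 28 + 31 + 30 + 29 = 1172.
The subtraction is earlier − later, so the result is −1172 → -1172.

-1172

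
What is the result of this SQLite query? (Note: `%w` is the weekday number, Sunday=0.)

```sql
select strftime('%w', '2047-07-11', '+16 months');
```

3

First apply '+16 months': 2047-07-11 → 2048-11-11.
2048-11-11 is a Wednesday; with Sunday=0 that is 3.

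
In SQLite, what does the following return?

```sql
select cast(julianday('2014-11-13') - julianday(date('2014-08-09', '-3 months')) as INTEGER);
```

188

Adding -3 months to 2014-08-09 gives 2014-05-09.
22 days remain in May 2014 after the 9th (31 − 9).
June 2014: 30 days.
July 2014: 31 days.
August 2014: 31 days.
September 2014: 30 days.
October 2014: 31 days.
Then 13 days into November 2014.
Total: 22 + 30 + 31 + 31 + 30 + 31 + 13 = 188.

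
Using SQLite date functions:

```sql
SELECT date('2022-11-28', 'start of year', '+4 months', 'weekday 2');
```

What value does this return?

2022-05-03

`start of year` rewinds 2022-11-28 to 2022-01-01.
Adding +4 months to 2022-01-01 gives 2022-05-01.
`weekday 2` advances to the next Tuesday; 2022-05-01 is a Sunday, so it moves forward to 2022-05-03.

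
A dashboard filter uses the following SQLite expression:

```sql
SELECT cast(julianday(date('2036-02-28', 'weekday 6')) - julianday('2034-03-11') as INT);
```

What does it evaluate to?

`weekday 6` advances to the next Saturday; 2036-02-28 is a Thursday, so it moves forward to 2036-03-01.
20 days remain in March 2034 after the 11th (31 − 11).
Full months from April 2034 through February 2036 contribute their day counts.
Then 1 day into March 2036.
Total: 20 + 30 + 31 + 30 + 31 + 31 + 30 + 31 + 30 + 31 + 31 + 28 + 31 + 30 + 31 + 30 + 31 + 31 + 30 + 31 + 30 + 31 + 31 + 29 + 1 = 721.

721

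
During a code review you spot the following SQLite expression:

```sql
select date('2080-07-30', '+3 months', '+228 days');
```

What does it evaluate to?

Adding +3 months to 2080-07-30 gives 2080-10-30.
Applying '+228 days' to 2080-10-30: counting 228 days forward gives 2081-06-15.

2081-06-15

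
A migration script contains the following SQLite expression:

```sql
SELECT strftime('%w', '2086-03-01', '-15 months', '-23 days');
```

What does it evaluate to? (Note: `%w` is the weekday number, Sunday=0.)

3

First apply '-15 months', '-23 days': 2086-03-01 → 2084-11-08.
2084-11-08 is a Wednesday; with Sunday=0 that is 3.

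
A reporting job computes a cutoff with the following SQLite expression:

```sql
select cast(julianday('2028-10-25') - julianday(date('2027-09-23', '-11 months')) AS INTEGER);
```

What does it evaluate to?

733

Adding -11 months to 2027-09-23 gives 2026-10-23.
8 days remain in October 2026 after the 23rd (31 − 23).
Full months from November 2026 through September 2028 contribute their day counts.
Then 25 days into October 2028.
Total: 8 + 30 + 31 + 31 + 28 + 31 + 30 + 31 + 30 + 31 + 31 + 30 + 31 + 30 + 31 + 31 + 29 + 31 + 30 + 31 + 30 + 31 + 31 + 30 + 25 = 733.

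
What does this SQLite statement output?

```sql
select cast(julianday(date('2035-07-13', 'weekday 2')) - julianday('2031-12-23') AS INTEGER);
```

1302

`weekday 2` advances to the next Tuesday; 2035-07-13 is a Friday, so it moves forward to 2035-07-17.
8 days remain in December 2031 after the 23rd (31 − 23).
Full months from January 2032 through June 2035 contribute their day counts.
Then 17 days into July 2035.
Total: 8 + 31 + 29 + 31 + 30 + 31 + 30 + 31 + 31 + 30 + 31 + 30 + 31 + 31 + 28 + 31 + 30 + 31 + 30 + 31 + 31 + 30 + 31 + 30 + 31 + 31 + 28 + 31 + 30 + 31 + 30 + 31 + 31 + 30 + 31 + 30 + 31 + 31 + 28 + 31 + 30 + 31 + 30 + 17 = 1302.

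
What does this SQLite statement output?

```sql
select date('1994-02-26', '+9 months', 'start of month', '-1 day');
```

Adding +9 months to 1994-02-26 gives 1994-11-26.
`start of month` rewinds 1994-11-26 to 1994-11-01.
Going back 1 day from 1994-11-01 reaches 1994-10-31 (last day of October, 31 days).

1994-10-31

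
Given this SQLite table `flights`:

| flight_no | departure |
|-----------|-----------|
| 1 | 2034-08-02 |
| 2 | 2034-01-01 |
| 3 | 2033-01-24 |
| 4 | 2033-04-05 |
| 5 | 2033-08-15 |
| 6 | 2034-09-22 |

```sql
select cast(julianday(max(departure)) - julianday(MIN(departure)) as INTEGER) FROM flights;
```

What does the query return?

MIN = 2033-01-24, MAX = 2034-09-22.
7 days remain in January 2033 after the 24th (31 − 24).
Full months from February 2033 through August 2034 contribute their day counts.
Then 22 days into September 2034.
Total: 7 + 28 + 31 + 30 + 31 + 30 + 31 + 31 + 30 + 31 + 30 + 31 + 31 + 28 + 31 + 30 + 31 + 30 + 31 + 31 + 22 = 606.

606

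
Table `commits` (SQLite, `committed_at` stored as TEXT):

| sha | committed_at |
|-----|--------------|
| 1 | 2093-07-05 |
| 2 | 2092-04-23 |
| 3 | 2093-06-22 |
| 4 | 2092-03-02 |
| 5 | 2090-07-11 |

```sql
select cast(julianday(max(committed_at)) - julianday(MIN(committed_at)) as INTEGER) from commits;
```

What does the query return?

MIN = 2090-07-11, MAX = 2093-07-05.
20 days remain in July 2090 after the 11th (31 − 11).
Full months from August 2090 through June 2093 contribute their day counts.
Then 5 days into July 2093.
Total: 20 + 31 + 30 + 31 + 30 + 31 + 31 + 28 + 31 + 30 + 31 + 30 + 31 + 31 + 30 + 31 + 30 + 31 + 31 + 29 + 31 + 30 + 31 + 30 + 31 + 31 + 30 + 31 + 30 + 31 + 31 + 28 + 31 + 30 + 31 + 30 + 5 = 1090.

1090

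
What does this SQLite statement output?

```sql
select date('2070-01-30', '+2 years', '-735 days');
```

2070-01-25

Adding +2 years to 2070-01-30 gives 2072-01-30.
Applying '-735 days' to 2072-01-30: counting 735 days back gives 2070-01-25.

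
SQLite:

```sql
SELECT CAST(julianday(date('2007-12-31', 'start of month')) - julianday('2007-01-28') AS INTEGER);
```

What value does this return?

`start of month` rewinds 2007-12-31 to 2007-12-01.
3 days remain in January 2007 after the 28th (31 − 28).
Full months from February 2007 through November 2007 contribute their day counts.
Then 1 day into December 2007.
Total: 3 + 28 + 31 + 30 + 31 + 30 + 31 + 31 + 30 + 31 + 30 + 1 = 307.

307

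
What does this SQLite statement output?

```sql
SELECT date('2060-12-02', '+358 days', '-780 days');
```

2059-10-07

Applying '+358 days' to 2060-12-02: counting 358 days forward gives 2061-11-25.
Applying '-780 days' to 2061-11-25: counting 780 days back gives 2059-10-07.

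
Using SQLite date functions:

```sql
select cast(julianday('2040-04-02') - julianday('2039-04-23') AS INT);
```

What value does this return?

345

7 days remain in April 2039 after the 23rd (30 − 23).
Full months from May 2039 through March 2040 contribute their day counts.
Then 2 days into April 2040.
Total: 7 + 31 + 30 + 31 + 31 + 30 + 31 + 30 + 31 + 31 + 29 + 31 + 2 = 345.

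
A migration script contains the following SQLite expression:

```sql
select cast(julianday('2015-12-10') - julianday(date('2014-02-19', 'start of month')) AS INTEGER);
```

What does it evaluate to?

`start of month` rewinds 2014-02-19 to 2014-02-01.
27 days remain in February 2014 after the 1st (28 − 1).
Full months from March 2014 through November 2015 contribute their day counts.
Then 10 days into December 2015.
Total: 27 + 31 + 30 + 31 + 30 + 31 + 31 + 30 + 31 + 30 + 31 + 31 + 28 + 31 + 30 + 31 + 30 + 31 + 31 + 30 + 31 + 30 + 10 = 677.

677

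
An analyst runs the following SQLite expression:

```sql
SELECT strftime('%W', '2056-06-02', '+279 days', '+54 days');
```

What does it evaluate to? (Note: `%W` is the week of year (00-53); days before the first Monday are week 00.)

18

First apply '+279 days', '+54 days': 2056-06-02 → 2057-05-01.
2057-05-01 is a Tuesday. SQLite's %W counts Mondays since the year started; the result is 18.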